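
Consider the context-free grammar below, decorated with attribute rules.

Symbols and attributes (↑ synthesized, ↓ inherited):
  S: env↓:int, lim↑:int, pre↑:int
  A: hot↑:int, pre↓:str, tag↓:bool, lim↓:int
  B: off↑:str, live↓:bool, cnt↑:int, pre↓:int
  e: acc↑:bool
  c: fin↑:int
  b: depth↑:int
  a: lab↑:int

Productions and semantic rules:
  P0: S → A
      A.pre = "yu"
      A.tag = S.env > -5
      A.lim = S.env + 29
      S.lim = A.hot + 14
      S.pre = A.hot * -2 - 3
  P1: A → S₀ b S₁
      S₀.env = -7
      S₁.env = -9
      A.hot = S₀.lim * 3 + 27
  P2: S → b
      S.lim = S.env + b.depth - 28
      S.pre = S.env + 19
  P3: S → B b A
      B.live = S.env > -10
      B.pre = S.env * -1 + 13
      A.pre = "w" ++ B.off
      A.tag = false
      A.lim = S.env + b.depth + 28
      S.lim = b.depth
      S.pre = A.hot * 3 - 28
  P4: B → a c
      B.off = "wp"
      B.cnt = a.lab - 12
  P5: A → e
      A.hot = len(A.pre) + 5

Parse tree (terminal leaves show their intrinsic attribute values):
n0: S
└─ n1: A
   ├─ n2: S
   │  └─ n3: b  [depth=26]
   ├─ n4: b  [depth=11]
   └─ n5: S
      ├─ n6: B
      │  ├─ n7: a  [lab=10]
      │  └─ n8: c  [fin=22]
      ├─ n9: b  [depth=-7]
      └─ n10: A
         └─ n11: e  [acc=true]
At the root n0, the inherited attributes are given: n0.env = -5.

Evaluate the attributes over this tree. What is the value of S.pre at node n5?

1. n0.env = -5  [given at root]
2. n1.pre = "yu"  ["yu"]
3. n1.tag = false  [S.env > -5]
4. n1.lim = 24  [S.env + 29]
5. n2.env = -7  [-7]
6. n3.depth = 26  [terminal]
7. n2.lim = -9  [S.env + b.depth - 28]
8. n2.pre = 12  [S.env + 19]
9. n4.depth = 11  [terminal]
10. n5.env = -9  [-9]
11. n6.live = true  [S.env > -10]
12. n6.pre = 22  [S.env * -1 + 13]
13. n7.lab = 10  [terminal]
14. n8.fin = 22  [terminal]
15. n6.off = "wp"  ["wp"]
16. n6.cnt = -2  [a.lab - 12]
17. n9.depth = -7  [terminal]
18. n10.pre = "wwp"  ["w" ++ B.off]
19. n10.tag = false  [false]
20. n10.lim = 12  [S.env + b.depth + 28]
21. n11.acc = true  [terminal]
22. n10.hot = 8  [len(A.pre) + 5]
23. n5.lim = -7  [b.depth]
24. n5.pre = -4  [A.hot * 3 - 28]
25. n1.hot = 0  [S₀.lim * 3 + 27]
26. n0.lim = 14  [A.hot + 14]
27. n0.pre = -3  [A.hot * -2 - 3]

-4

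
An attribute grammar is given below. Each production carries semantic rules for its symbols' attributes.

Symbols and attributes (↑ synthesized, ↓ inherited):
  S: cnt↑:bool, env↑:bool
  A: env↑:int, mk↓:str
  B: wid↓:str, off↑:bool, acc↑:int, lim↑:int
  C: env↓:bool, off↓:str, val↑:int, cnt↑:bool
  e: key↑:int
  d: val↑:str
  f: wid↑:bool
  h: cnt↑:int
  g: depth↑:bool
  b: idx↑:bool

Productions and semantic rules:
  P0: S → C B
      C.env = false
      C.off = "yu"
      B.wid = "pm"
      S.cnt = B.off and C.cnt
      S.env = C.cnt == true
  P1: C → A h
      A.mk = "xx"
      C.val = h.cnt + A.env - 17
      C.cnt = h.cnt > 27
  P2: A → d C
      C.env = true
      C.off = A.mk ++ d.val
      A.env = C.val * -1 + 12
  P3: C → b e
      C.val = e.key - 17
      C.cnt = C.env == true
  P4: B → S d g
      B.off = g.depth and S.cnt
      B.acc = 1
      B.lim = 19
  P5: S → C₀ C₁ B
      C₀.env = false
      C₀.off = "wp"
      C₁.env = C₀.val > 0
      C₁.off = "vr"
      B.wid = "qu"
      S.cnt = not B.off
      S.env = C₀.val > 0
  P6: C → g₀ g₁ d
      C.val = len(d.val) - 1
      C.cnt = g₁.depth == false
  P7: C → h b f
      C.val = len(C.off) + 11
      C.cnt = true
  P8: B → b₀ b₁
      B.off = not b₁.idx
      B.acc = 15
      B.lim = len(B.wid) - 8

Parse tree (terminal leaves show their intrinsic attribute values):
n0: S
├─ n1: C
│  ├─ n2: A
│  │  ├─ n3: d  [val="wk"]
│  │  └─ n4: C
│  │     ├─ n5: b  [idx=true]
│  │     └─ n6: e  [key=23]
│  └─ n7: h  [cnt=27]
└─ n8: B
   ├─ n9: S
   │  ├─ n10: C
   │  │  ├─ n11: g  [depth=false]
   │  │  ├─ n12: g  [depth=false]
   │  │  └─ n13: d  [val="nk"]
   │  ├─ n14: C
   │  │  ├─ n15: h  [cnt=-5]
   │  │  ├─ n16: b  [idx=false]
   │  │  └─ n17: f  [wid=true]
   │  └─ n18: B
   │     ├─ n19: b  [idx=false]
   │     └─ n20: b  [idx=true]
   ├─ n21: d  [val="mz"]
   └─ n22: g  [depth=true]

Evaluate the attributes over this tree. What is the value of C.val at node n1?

1. n1.env = false  [false]
2. n1.off = "yu"  ["yu"]
3. n2.mk = "xx"  ["xx"]
4. n3.val = "wk"  [terminal]
5. n4.env = true  [true]
6. n4.off = "xxwk"  [A.mk ++ d.val]
7. n5.idx = true  [terminal]
8. n6.key = 23  [terminal]
9. n4.val = 6  [e.key - 17]
10. n4.cnt = true  [C.env == true]
11. n2.env = 6  [C.val * -1 + 12]
12. n7.cnt = 27  [terminal]
13. n1.val = 16  [h.cnt + A.env - 17]
14. n1.cnt = false  [h.cnt > 27]
15. n8.wid = "pm"  ["pm"]
16. n10.env = false  [false]
17. n10.off = "wp"  ["wp"]
18. n11.depth = false  [terminal]
19. n12.depth = false  [terminal]
20. n13.val = "nk"  [terminal]
21. n10.val = 1  [len(d.val) - 1]
22. n10.cnt = true  [g₁.depth == false]
23. n14.env = true  [C₀.val > 0]
24. n14.off = "vr"  ["vr"]
25. n15.cnt = -5  [terminal]
26. n16.idx = false  [terminal]
27. n17.wid = true  [terminal]
28. n14.val = 13  [len(C.off) + 11]
29. n14.cnt = true  [true]
30. n18.wid = "qu"  ["qu"]
31. n19.idx = false  [terminal]
32. n20.idx = true  [terminal]
33. n18.off = false  [not b₁.idx]
34. n18.acc = 15  [15]
35. n18.lim = -6  [len(B.wid) - 8]
36. n9.cnt = true  [not B.off]
37. n9.env = true  [C₀.val > 0]
38. n21.val = "mz"  [terminal]
39. n22.depth = true  [terminal]
40. n8.off = true  [g.depth and S.cnt]
41. n8.acc = 1  [1]
42. n8.lim = 19  [19]
43. n0.cnt = false  [B.off and C.cnt]
44. n0.env = false  [C.cnt == true]

16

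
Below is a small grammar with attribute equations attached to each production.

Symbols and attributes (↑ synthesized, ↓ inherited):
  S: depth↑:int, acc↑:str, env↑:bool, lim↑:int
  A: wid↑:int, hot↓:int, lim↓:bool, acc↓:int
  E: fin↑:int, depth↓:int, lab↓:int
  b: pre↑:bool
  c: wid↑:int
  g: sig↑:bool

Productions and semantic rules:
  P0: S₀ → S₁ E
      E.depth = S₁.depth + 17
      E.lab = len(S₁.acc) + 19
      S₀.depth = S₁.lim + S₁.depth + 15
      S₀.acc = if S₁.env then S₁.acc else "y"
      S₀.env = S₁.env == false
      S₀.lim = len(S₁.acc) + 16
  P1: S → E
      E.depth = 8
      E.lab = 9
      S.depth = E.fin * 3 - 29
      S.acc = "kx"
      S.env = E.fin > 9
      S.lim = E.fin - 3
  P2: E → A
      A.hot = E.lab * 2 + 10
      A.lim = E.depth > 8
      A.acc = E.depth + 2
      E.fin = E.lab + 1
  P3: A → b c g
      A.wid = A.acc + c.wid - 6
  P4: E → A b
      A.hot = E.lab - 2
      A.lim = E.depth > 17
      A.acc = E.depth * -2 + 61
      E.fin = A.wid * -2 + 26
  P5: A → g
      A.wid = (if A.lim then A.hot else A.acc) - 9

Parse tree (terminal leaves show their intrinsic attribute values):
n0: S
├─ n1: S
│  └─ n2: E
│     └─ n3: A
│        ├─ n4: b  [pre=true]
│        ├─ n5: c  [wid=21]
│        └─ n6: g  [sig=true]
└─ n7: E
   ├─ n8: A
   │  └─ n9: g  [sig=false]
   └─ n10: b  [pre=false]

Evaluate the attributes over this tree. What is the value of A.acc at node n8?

1. n2.depth = 8  [8]
2. n2.lab = 9  [9]
3. n3.hot = 28  [E.lab * 2 + 10]
4. n3.lim = false  [E.depth > 8]
5. n3.acc = 10  [E.depth + 2]
6. n4.pre = true  [terminal]
7. n5.wid = 21  [terminal]
8. n6.sig = true  [terminal]
9. n3.wid = 25  [A.acc + c.wid - 6]
10. n2.fin = 10  [E.lab + 1]
11. n1.depth = 1  [E.fin * 3 - 29]
12. n1.acc = "kx"  ["kx"]
13. n1.env = true  [E.fin > 9]
14. n1.lim = 7  [E.fin - 3]
15. n7.depth = 18  [S₁.depth + 17]
16. n7.lab = 21  [len(S₁.acc) + 19]
17. n8.hot = 19  [E.lab - 2]
18. n8.lim = true  [E.depth > 17]
19. n8.acc = 25  [E.depth * -2 + 61]
20. n9.sig = false  [terminal]
21. n8.wid = 10  [(if A.lim then A.hot else A.acc) - 9]
22. n10.pre = false  [terminal]
23. n7.fin = 6  [A.wid * -2 + 26]
24. n0.depth = 23  [S₁.lim + S₁.depth + 15]
25. n0.acc = "kx"  [if S₁.env then S₁.acc else "y"]
26. n0.env = false  [S₁.env == false]
27. n0.lim = 18  [len(S₁.acc) + 16]

25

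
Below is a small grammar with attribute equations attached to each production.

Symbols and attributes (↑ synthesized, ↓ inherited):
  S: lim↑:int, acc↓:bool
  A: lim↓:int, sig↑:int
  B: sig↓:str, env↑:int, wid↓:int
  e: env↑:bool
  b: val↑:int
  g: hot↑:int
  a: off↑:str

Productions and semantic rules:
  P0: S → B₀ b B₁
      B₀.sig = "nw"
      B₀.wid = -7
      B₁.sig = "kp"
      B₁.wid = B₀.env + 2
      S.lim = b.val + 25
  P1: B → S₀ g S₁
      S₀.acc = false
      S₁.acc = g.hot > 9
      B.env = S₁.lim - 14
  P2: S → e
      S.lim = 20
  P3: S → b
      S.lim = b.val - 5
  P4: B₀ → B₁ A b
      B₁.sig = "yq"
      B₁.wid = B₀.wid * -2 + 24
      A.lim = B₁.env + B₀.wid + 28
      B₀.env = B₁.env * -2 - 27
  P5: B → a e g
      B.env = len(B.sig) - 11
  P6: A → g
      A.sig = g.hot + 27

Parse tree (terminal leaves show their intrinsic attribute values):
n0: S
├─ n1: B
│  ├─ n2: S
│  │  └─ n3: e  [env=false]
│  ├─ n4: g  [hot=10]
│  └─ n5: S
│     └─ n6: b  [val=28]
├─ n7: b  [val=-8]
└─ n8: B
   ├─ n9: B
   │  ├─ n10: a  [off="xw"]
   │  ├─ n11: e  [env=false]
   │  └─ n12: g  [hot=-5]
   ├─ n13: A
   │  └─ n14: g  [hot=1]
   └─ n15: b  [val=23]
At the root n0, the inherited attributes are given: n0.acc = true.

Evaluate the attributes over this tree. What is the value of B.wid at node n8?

11

1. n0.acc = true  [given at root]
2. n1.sig = "nw"  ["nw"]
3. n1.wid = -7  [-7]
4. n2.acc = false  [false]
5. n3.env = false  [terminal]
6. n2.lim = 20  [20]
7. n4.hot = 10  [terminal]
8. n5.acc = true  [g.hot > 9]
9. n6.val = 28  [terminal]
10. n5.lim = 23  [b.val - 5]
11. n1.env = 9  [S₁.lim - 14]
12. n7.val = -8  [terminal]
13. n8.sig = "kp"  ["kp"]
14. n8.wid = 11  [B₀.env + 2]
15. n9.sig = "yq"  ["yq"]
16. n9.wid = 2  [B₀.wid * -2 + 24]
17. n10.off = "xw"  [terminal]
18. n11.env = false  [terminal]
19. n12.hot = -5  [terminal]
20. n9.env = -9  [len(B.sig) - 11]
21. n13.lim = 30  [B₁.env + B₀.wid + 28]
22. n14.hot = 1  [terminal]
23. n13.sig = 28  [g.hot + 27]
24. n15.val = 23  [terminal]
25. n8.env = -9  [B₁.env * -2 - 27]
26. n0.lim = 17  [b.val + 25]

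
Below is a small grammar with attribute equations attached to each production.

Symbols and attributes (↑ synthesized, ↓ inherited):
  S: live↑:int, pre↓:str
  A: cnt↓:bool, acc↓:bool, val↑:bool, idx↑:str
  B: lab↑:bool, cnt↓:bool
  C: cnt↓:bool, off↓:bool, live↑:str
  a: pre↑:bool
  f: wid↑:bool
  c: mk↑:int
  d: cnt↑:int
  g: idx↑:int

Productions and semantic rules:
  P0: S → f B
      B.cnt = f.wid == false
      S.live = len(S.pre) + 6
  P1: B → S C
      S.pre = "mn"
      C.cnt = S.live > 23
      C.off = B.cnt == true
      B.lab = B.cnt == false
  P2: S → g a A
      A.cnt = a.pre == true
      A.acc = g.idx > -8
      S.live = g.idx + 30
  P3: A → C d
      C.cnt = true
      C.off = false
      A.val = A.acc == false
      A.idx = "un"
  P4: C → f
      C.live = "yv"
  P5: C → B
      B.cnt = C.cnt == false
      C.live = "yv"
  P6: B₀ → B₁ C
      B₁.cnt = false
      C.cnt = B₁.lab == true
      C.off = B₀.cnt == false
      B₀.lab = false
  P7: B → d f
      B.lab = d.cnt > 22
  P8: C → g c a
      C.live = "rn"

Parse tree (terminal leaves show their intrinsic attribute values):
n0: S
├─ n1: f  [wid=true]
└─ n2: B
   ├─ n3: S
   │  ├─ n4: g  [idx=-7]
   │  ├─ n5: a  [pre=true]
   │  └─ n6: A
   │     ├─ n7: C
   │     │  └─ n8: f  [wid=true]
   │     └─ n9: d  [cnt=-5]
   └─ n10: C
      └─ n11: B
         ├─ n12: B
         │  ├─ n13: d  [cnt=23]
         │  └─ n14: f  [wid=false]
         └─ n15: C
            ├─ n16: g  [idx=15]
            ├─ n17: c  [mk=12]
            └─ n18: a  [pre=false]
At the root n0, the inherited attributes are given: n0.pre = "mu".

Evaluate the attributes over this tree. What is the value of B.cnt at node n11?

true

1. n0.pre = "mu"  [given at root]
2. n1.wid = true  [terminal]
3. n2.cnt = false  [f.wid == false]
4. n3.pre = "mn"  ["mn"]
5. n4.idx = -7  [terminal]
6. n5.pre = true  [terminal]
7. n6.cnt = true  [a.pre == true]
8. n6.acc = true  [g.idx > -8]
9. n7.cnt = true  [true]
10. n7.off = false  [false]
11. n8.wid = true  [terminal]
12. n7.live = "yv"  ["yv"]
13. n9.cnt = -5  [terminal]
14. n6.val = false  [A.acc == false]
15. n6.idx = "un"  ["un"]
16. n3.live = 23  [g.idx + 30]
17. n10.cnt = false  [S.live > 23]
18. n10.off = false  [B.cnt == true]
19. n11.cnt = true  [C.cnt == false]
20. n12.cnt = false  [false]
21. n13.cnt = 23  [terminal]
22. n14.wid = false  [terminal]
23. n12.lab = true  [d.cnt > 22]
24. n15.cnt = true  [B₁.lab == true]
25. n15.off = false  [B₀.cnt == false]
26. n16.idx = 15  [terminal]
27. n17.mk = 12  [terminal]
28. n18.pre = false  [terminal]
29. n15.live = "rn"  ["rn"]
30. n11.lab = false  [false]
31. n10.live = "yv"  ["yv"]
32. n2.lab = true  [B.cnt == false]
33. n0.live = 8  [len(S.pre) + 6]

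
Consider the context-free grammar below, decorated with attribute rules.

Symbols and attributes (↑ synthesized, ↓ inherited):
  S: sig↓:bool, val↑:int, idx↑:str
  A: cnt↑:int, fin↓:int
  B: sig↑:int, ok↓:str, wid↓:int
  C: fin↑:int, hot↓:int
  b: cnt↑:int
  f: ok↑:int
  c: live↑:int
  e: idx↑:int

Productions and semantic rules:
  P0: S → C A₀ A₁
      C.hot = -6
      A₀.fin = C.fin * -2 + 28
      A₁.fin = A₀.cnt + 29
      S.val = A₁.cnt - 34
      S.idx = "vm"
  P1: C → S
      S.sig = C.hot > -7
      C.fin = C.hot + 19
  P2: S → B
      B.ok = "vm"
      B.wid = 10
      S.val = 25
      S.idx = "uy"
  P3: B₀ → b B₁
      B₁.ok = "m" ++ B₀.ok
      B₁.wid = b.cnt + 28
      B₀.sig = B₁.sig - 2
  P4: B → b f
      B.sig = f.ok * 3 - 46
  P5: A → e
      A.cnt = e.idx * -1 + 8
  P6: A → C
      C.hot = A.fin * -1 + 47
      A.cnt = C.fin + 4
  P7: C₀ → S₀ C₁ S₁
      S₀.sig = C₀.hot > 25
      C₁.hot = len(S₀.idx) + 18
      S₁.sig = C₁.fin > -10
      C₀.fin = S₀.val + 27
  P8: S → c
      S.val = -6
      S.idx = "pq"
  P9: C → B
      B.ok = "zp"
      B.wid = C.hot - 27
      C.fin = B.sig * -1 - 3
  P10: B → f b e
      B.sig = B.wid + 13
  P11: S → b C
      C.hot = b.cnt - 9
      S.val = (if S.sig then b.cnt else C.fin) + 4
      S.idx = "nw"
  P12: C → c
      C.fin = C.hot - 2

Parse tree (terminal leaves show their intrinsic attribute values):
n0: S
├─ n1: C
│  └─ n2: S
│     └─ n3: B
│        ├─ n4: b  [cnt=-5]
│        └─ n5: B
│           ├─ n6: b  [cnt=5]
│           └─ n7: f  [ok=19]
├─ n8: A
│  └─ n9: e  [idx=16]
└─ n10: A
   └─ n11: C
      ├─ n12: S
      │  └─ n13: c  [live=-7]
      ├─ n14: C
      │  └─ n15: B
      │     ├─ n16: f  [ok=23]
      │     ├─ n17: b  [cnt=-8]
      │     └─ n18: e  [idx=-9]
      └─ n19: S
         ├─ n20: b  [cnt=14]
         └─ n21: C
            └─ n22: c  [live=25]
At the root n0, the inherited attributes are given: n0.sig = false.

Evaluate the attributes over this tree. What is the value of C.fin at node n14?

1. n0.sig = false  [given at root]
2. n1.hot = -6  [-6]
3. n2.sig = true  [C.hot > -7]
4. n3.ok = "vm"  ["vm"]
5. n3.wid = 10  [10]
6. n4.cnt = -5  [terminal]
7. n5.ok = "mvm"  ["m" ++ B₀.ok]
8. n5.wid = 23  [b.cnt + 28]
9. n6.cnt = 5  [terminal]
10. n7.ok = 19  [terminal]
11. n5.sig = 11  [f.ok * 3 - 46]
12. n3.sig = 9  [B₁.sig - 2]
13. n2.val = 25  [25]
14. n2.idx = "uy"  ["uy"]
15. n1.fin = 13  [C.hot + 19]
16. n8.fin = 2  [C.fin * -2 + 28]
17. n9.idx = 16  [terminal]
18. n8.cnt = -8  [e.idx * -1 + 8]
19. n10.fin = 21  [A₀.cnt + 29]
20. n11.hot = 26  [A.fin * -1 + 47]
21. n12.sig = true  [C₀.hot > 25]
22. n13.live = -7  [terminal]
23. n12.val = -6  [-6]
24. n12.idx = "pq"  ["pq"]
25. n14.hot = 20  [len(S₀.idx) + 18]
26. n15.ok = "zp"  ["zp"]
27. n15.wid = -7  [C.hot - 27]
28. n16.ok = 23  [terminal]
29. n17.cnt = -8  [terminal]
30. n18.idx = -9  [terminal]
31. n15.sig = 6  [B.wid + 13]
32. n14.fin = -9  [B.sig * -1 - 3]
33. n19.sig = true  [C₁.fin > -10]
34. n20.cnt = 14  [terminal]
35. n21.hot = 5  [b.cnt - 9]
36. n22.live = 25  [terminal]
37. n21.fin = 3  [C.hot - 2]
38. n19.val = 18  [(if S.sig then b.cnt else C.fin) + 4]
39. n19.idx = "nw"  ["nw"]
40. n11.fin = 21  [S₀.val + 27]
41. n10.cnt = 25  [C.fin + 4]
42. n0.val = -9  [A₁.cnt - 34]
43. n0.idx = "vm"  ["vm"]

-9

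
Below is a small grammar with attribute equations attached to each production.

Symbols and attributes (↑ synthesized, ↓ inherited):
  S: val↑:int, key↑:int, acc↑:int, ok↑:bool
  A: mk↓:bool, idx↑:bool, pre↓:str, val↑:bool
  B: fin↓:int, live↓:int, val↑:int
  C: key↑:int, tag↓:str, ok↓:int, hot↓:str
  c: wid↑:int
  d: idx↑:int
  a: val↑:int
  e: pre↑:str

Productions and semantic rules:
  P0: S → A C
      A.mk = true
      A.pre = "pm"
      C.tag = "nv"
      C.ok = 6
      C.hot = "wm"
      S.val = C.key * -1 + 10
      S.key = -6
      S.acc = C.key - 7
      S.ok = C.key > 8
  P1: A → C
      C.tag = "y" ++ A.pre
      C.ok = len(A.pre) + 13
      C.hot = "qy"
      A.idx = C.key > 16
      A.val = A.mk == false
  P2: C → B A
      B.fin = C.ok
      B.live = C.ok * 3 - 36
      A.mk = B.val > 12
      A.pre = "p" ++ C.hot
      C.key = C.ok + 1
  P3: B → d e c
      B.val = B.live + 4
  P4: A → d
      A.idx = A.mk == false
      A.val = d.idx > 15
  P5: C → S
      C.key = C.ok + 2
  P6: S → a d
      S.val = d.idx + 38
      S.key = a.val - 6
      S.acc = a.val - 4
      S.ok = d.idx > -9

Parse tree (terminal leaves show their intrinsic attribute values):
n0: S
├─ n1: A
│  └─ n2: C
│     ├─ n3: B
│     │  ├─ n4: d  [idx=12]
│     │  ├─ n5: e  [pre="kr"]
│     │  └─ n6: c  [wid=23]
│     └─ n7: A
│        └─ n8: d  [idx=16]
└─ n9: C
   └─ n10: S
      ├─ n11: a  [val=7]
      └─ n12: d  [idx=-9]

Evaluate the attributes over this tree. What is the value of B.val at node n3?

1. n1.mk = true  [true]
2. n1.pre = "pm"  ["pm"]
3. n2.tag = "ypm"  ["y" ++ A.pre]
4. n2.ok = 15  [len(A.pre) + 13]
5. n2.hot = "qy"  ["qy"]
6. n3.fin = 15  [C.ok]
7. n3.live = 9  [C.ok * 3 - 36]
8. n4.idx = 12  [terminal]
9. n5.pre = "kr"  [terminal]
10. n6.wid = 23  [terminal]
11. n3.val = 13  [B.live + 4]
12. n7.mk = true  [B.val > 12]
13. n7.pre = "pqy"  ["p" ++ C.hot]
14. n8.idx = 16  [terminal]
15. n7.idx = false  [A.mk == false]
16. n7.val = true  [d.idx > 15]
17. n2.key = 16  [C.ok + 1]
18. n1.idx = false  [C.key > 16]
19. n1.val = false  [A.mk == false]
20. n9.tag = "nv"  ["nv"]
21. n9.ok = 6  [6]
22. n9.hot = "wm"  ["wm"]
23. n11.val = 7  [terminal]
24. n12.idx = -9  [terminal]
25. n10.val = 29  [d.idx + 38]
26. n10.key = 1  [a.val - 6]
27. n10.acc = 3  [a.val - 4]
28. n10.ok = false  [d.idx > -9]
29. n9.key = 8  [C.ok + 2]
30. n0.val = 2  [C.key * -1 + 10]
31. n0.key = -6  [-6]
32. n0.acc = 1  [C.key - 7]
33. n0.ok = false  [C.key > 8]

13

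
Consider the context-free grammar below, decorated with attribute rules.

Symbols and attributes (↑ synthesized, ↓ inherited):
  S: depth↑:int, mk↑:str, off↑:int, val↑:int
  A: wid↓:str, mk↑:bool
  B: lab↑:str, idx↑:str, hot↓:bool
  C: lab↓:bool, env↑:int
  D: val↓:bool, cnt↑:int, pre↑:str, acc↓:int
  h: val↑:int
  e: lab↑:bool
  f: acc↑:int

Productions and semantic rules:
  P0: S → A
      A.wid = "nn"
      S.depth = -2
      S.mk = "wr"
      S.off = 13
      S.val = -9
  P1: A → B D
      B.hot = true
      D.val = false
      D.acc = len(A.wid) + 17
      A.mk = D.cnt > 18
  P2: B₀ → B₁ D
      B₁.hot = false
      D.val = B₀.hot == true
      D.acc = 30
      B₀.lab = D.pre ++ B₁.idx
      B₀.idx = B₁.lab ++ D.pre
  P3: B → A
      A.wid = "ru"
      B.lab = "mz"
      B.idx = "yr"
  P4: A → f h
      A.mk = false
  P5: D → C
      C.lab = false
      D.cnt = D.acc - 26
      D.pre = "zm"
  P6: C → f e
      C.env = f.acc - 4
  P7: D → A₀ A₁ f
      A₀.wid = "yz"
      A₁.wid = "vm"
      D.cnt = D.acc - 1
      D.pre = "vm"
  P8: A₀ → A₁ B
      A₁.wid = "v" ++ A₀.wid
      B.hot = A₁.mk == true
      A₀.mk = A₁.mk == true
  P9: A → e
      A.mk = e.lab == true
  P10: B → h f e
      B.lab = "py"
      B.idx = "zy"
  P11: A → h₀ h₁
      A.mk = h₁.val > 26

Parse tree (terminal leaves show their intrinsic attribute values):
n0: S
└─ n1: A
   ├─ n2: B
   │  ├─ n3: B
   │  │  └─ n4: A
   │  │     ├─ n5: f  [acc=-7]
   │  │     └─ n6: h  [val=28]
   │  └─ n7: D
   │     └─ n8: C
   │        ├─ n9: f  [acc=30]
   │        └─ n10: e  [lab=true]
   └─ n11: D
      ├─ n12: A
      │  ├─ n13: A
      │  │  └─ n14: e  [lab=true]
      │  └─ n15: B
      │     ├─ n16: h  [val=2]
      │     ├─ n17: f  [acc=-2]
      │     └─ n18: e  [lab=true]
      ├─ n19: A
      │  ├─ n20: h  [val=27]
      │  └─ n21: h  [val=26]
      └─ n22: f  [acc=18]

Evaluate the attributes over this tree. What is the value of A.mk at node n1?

1. n1.wid = "nn"  ["nn"]
2. n2.hot = true  [true]
3. n3.hot = false  [false]
4. n4.wid = "ru"  ["ru"]
5. n5.acc = -7  [terminal]
6. n6.val = 28  [terminal]
7. n4.mk = false  [false]
8. n3.lab = "mz"  ["mz"]
9. n3.idx = "yr"  ["yr"]
10. n7.val = true  [B₀.hot == true]
11. n7.acc = 30  [30]
12. n8.lab = false  [false]
13. n9.acc = 30  [terminal]
14. n10.lab = true  [terminal]
15. n8.env = 26  [f.acc - 4]
16. n7.cnt = 4  [D.acc - 26]
17. n7.pre = "zm"  ["zm"]
18. n2.lab = "zmyr"  [D.pre ++ B₁.idx]
19. n2.idx = "mzzm"  [B₁.lab ++ D.pre]
20. n11.val = false  [false]
21. n11.acc = 19  [len(A.wid) + 17]
22. n12.wid = "yz"  ["yz"]
23. n13.wid = "vyz"  ["v" ++ A₀.wid]
24. n14.lab = true  [terminal]
25. n13.mk = true  [e.lab == true]
26. n15.hot = true  [A₁.mk == true]
27. n16.val = 2  [terminal]
28. n17.acc = -2  [terminal]
29. n18.lab = true  [terminal]
30. n15.lab = "py"  ["py"]
31. n15.idx = "zy"  ["zy"]
32. n12.mk = true  [A₁.mk == true]
33. n19.wid = "vm"  ["vm"]
34. n20.val = 27  [terminal]
35. n21.val = 26  [terminal]
36. n19.mk = false  [h₁.val > 26]
37. n22.acc = 18  [terminal]
38. n11.cnt = 18  [D.acc - 1]
39. n11.pre = "vm"  ["vm"]
40. n1.mk = false  [D.cnt > 18]
41. n0.depth = -2  [-2]
42. n0.mk = "wr"  ["wr"]
43. n0.off = 13  [13]
44. n0.val = -9  [-9]

false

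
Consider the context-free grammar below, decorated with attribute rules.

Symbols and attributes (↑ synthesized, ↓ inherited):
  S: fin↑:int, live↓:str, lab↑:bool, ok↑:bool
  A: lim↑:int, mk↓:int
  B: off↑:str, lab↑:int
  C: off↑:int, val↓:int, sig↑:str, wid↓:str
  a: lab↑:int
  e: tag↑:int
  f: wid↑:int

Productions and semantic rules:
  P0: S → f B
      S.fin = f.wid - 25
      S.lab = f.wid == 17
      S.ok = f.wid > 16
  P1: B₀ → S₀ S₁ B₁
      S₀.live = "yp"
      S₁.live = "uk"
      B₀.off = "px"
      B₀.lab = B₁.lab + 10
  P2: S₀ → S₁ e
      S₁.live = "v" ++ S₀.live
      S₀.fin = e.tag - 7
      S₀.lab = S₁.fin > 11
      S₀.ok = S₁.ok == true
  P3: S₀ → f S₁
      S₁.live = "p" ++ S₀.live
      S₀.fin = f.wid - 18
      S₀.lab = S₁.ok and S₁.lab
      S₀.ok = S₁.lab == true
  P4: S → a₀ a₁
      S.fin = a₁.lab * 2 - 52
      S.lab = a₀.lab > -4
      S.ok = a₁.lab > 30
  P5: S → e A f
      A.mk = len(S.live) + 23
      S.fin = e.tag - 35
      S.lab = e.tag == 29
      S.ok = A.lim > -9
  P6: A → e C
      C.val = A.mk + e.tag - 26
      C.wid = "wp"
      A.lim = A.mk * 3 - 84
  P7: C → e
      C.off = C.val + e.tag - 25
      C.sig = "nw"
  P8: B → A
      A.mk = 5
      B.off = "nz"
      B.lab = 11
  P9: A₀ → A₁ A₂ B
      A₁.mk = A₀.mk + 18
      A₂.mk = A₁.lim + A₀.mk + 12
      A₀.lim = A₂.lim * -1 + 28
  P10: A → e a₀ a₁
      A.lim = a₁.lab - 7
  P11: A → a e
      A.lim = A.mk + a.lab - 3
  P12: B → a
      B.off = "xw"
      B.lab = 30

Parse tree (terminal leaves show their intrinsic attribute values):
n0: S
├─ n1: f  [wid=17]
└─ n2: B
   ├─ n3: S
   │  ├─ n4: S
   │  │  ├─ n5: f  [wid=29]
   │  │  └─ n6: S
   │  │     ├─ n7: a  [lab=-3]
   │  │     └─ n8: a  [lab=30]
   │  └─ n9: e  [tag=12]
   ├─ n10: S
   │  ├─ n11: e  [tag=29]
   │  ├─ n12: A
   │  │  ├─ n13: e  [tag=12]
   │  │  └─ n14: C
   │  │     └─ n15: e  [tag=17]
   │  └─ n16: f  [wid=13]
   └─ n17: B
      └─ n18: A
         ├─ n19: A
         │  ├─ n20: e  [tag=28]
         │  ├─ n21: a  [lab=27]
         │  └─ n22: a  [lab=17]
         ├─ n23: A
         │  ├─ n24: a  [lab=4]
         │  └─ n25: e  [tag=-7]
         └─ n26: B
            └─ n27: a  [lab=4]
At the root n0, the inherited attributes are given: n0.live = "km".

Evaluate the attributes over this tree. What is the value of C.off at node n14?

1. n0.live = "km"  [given at root]
2. n1.wid = 17  [terminal]
3. n3.live = "yp"  ["yp"]
4. n4.live = "vyp"  ["v" ++ S₀.live]
5. n5.wid = 29  [terminal]
6. n6.live = "pvyp"  ["p" ++ S₀.live]
7. n7.lab = -3  [terminal]
8. n8.lab = 30  [terminal]
9. n6.fin = 8  [a₁.lab * 2 - 52]
10. n6.lab = true  [a₀.lab > -4]
11. n6.ok = false  [a₁.lab > 30]
12. n4.fin = 11  [f.wid - 18]
13. n4.lab = false  [S₁.ok and S₁.lab]
14. n4.ok = true  [S₁.lab == true]
15. n9.tag = 12  [terminal]
16. n3.fin = 5  [e.tag - 7]
17. n3.lab = false  [S₁.fin > 11]
18. n3.ok = true  [S₁.ok == true]
19. n10.live = "uk"  ["uk"]
20. n11.tag = 29  [terminal]
21. n12.mk = 25  [len(S.live) + 23]
22. n13.tag = 12  [terminal]
23. n14.val = 11  [A.mk + e.tag - 26]
24. n14.wid = "wp"  ["wp"]
25. n15.tag = 17  [terminal]
26. n14.off = 3  [C.val + e.tag - 25]
27. n14.sig = "nw"  ["nw"]
28. n12.lim = -9  [A.mk * 3 - 84]
29. n16.wid = 13  [terminal]
30. n10.fin = -6  [e.tag - 35]
31. n10.lab = true  [e.tag == 29]
32. n10.ok = false  [A.lim > -9]
33. n18.mk = 5  [5]
34. n19.mk = 23  [A₀.mk + 18]
35. n20.tag = 28  [terminal]
36. n21.lab = 27  [terminal]
37. n22.lab = 17  [terminal]
38. n19.lim = 10  [a₁.lab - 7]
39. n23.mk = 27  [A₁.lim + A₀.mk + 12]
40. n24.lab = 4  [terminal]
41. n25.tag = -7  [terminal]
42. n23.lim = 28  [A.mk + a.lab - 3]
43. n27.lab = 4  [terminal]
44. n26.off = "xw"  ["xw"]
45. n26.lab = 30  [30]
46. n18.lim = 0  [A₂.lim * -1 + 28]
47. n17.off = "nz"  ["nz"]
48. n17.lab = 11  [11]
49. n2.off = "px"  ["px"]
50. n2.lab = 21  [B₁.lab + 10]
51. n0.fin = -8  [f.wid - 25]
52. n0.lab = true  [f.wid == 17]
53. n0.ok = true  [f.wid > 16]

3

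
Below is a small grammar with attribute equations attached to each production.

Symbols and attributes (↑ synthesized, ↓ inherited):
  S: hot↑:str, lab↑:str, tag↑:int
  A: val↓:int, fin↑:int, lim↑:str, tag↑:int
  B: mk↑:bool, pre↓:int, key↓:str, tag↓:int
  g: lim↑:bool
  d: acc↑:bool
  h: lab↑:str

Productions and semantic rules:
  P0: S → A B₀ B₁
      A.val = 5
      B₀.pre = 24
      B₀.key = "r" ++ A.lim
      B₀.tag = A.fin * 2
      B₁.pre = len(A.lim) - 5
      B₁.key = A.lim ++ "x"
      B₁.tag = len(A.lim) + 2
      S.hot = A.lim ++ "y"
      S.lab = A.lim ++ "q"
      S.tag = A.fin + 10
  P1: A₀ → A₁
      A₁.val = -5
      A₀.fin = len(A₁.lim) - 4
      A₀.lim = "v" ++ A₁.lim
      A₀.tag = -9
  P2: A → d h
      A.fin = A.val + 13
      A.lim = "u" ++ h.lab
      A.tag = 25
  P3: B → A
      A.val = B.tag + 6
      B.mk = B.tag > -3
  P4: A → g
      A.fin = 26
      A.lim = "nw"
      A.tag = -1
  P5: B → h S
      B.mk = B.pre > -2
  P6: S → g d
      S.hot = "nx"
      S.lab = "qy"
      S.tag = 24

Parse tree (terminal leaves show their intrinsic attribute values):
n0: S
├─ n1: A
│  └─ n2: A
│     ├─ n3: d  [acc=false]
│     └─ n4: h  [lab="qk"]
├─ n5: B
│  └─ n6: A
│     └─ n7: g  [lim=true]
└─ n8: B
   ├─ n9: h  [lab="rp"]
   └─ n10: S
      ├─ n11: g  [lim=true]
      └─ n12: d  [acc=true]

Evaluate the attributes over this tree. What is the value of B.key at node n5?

1. n1.val = 5  [5]
2. n2.val = -5  [-5]
3. n3.acc = false  [terminal]
4. n4.lab = "qk"  [terminal]
5. n2.fin = 8  [A.val + 13]
6. n2.lim = "uqk"  ["u" ++ h.lab]
7. n2.tag = 25  [25]
8. n1.fin = -1  [len(A₁.lim) - 4]
9. n1.lim = "vuqk"  ["v" ++ A₁.lim]
10. n1.tag = -9  [-9]
11. n5.pre = 24  [24]
12. n5.key = "rvuqk"  ["r" ++ A.lim]
13. n5.tag = -2  [A.fin * 2]
14. n6.val = 4  [B.tag + 6]
15. n7.lim = true  [terminal]
16. n6.fin = 26  [26]
17. n6.lim = "nw"  ["nw"]
18. n6.tag = -1  [-1]
19. n5.mk = true  [B.tag > -3]
20. n8.pre = -1  [len(A.lim) - 5]
21. n8.key = "vuqkx"  [A.lim ++ "x"]
22. n8.tag = 6  [len(A.lim) + 2]
23. n9.lab = "rp"  [terminal]
24. n11.lim = true  [terminal]
25. n12.acc = true  [terminal]
26. n10.hot = "nx"  ["nx"]
27. n10.lab = "qy"  ["qy"]
28. n10.tag = 24  [24]
29. n8.mk = true  [B.pre > -2]
30. n0.hot = "vuqky"  [A.lim ++ "y"]
31. n0.lab = "vuqkq"  [A.lim ++ "q"]
32. n0.tag = 9  [A.fin + 10]

"rvuqk"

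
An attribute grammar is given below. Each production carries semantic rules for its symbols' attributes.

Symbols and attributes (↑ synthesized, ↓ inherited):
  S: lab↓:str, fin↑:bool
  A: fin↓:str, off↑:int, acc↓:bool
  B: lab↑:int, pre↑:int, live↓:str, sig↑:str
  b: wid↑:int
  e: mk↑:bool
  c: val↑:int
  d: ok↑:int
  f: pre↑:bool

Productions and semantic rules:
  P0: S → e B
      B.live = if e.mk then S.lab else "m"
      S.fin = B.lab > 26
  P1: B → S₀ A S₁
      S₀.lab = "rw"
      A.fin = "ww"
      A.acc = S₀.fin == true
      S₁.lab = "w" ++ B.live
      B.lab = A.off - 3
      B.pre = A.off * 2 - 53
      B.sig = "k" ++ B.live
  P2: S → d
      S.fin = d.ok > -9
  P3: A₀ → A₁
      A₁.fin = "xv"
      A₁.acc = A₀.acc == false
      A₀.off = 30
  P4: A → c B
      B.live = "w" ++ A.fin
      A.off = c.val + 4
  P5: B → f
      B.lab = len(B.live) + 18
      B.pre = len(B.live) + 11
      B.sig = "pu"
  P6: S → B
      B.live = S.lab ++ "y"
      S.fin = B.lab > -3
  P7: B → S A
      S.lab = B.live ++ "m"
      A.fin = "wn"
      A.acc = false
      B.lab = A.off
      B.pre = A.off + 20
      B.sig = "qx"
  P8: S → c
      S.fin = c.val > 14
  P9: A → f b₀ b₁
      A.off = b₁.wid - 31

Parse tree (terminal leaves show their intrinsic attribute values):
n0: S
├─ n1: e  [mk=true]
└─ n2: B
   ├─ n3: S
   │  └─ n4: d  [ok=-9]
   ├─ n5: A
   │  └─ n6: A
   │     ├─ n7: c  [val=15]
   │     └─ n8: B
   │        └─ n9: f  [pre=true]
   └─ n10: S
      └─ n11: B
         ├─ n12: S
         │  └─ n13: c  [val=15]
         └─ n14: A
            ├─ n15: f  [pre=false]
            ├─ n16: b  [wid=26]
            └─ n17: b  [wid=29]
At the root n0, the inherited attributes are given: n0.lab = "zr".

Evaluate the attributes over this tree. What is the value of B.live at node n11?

"wzry"

1. n0.lab = "zr"  [given at root]
2. n1.mk = true  [terminal]
3. n2.live = "zr"  [if e.mk then S.lab else "m"]
4. n3.lab = "rw"  ["rw"]
5. n4.ok = -9  [terminal]
6. n3.fin = false  [d.ok > -9]
7. n5.fin = "ww"  ["ww"]
8. n5.acc = false  [S₀.fin == true]
9. n6.fin = "xv"  ["xv"]
10. n6.acc = true  [A₀.acc == false]
11. n7.val = 15  [terminal]
12. n8.live = "wxv"  ["w" ++ A.fin]
13. n9.pre = true  [terminal]
14. n8.lab = 21  [len(B.live) + 18]
15. n8.pre = 14  [len(B.live) + 11]
16. n8.sig = "pu"  ["pu"]
17. n6.off = 19  [c.val + 4]
18. n5.off = 30  [30]
19. n10.lab = "wzr"  ["w" ++ B.live]
20. n11.live = "wzry"  [S.lab ++ "y"]
21. n12.lab = "wzrym"  [B.live ++ "m"]
22. n13.val = 15  [terminal]
23. n12.fin = true  [c.val > 14]
24. n14.fin = "wn"  ["wn"]
25. n14.acc = false  [false]
26. n15.pre = false  [terminal]
27. n16.wid = 26  [terminal]
28. n17.wid = 29  [terminal]
29. n14.off = -2  [b₁.wid - 31]
30. n11.lab = -2  [A.off]
31. n11.pre = 18  [A.off + 20]
32. n11.sig = "qx"  ["qx"]
33. n10.fin = true  [B.lab > -3]
34. n2.lab = 27  [A.off - 3]
35. n2.pre = 7  [A.off * 2 - 53]
36. n2.sig = "kzr"  ["k" ++ B.live]
37. n0.fin = true  [B.lab > 26]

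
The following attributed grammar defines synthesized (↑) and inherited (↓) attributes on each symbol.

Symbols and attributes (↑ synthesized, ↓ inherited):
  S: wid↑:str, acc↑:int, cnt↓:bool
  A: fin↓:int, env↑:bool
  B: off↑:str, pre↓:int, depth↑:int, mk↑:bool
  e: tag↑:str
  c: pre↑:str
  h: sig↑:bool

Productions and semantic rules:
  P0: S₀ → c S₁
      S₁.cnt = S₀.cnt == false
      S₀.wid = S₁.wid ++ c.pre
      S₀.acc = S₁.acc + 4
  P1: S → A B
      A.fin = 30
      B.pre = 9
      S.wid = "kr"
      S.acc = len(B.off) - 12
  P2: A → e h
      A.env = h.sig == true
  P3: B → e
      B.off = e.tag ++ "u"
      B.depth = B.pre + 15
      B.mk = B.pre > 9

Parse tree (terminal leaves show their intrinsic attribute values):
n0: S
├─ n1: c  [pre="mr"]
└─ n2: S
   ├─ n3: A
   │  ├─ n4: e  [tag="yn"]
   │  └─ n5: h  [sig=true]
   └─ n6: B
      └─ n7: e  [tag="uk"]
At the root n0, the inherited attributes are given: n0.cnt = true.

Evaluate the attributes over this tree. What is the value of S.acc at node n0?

1. n0.cnt = true  [given at root]
2. n1.pre = "mr"  [terminal]
3. n2.cnt = false  [S₀.cnt == false]
4. n3.fin = 30  [30]
5. n4.tag = "yn"  [terminal]
6. n5.sig = true  [terminal]
7. n3.env = true  [h.sig == true]
8. n6.pre = 9  [9]
9. n7.tag = "uk"  [terminal]
10. n6.off = "uku"  [e.tag ++ "u"]
11. n6.depth = 24  [B.pre + 15]
12. n6.mk = false  [B.pre > 9]
13. n2.wid = "kr"  ["kr"]
14. n2.acc = -9  [len(B.off) - 12]
15. n0.wid = "krmr"  [S₁.wid ++ c.pre]
16. n0.acc = -5  [S₁.acc + 4]

-5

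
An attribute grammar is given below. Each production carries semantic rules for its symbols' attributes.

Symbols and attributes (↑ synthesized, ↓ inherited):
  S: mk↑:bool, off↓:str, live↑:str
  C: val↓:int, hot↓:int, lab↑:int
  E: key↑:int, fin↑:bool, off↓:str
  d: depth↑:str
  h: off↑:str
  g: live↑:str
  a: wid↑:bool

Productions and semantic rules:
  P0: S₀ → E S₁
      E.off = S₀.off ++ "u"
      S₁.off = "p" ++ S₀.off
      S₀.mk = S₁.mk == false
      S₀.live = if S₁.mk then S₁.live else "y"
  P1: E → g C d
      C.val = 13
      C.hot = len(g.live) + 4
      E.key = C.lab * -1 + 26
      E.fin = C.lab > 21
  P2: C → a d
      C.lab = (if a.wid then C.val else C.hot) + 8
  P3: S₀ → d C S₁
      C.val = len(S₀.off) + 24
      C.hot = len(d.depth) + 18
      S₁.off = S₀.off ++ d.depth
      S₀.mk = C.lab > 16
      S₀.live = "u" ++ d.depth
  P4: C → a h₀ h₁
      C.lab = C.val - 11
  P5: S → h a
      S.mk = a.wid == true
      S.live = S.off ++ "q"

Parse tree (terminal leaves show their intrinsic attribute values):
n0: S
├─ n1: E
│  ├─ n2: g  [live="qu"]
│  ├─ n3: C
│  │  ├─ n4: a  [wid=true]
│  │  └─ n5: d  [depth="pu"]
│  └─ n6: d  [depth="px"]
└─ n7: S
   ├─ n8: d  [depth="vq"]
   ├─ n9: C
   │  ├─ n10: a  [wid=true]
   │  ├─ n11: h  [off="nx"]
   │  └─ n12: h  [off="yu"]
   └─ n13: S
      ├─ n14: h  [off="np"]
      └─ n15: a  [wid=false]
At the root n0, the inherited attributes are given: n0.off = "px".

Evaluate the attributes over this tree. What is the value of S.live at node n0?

1. n0.off = "px"  [given at root]
2. n1.off = "pxu"  [S₀.off ++ "u"]
3. n2.live = "qu"  [terminal]
4. n3.val = 13  [13]
5. n3.hot = 6  [len(g.live) + 4]
6. n4.wid = true  [terminal]
7. n5.depth = "pu"  [terminal]
8. n3.lab = 21  [(if a.wid then C.val else C.hot) + 8]
9. n6.depth = "px"  [terminal]
10. n1.key = 5  [C.lab * -1 + 26]
11. n1.fin = false  [C.lab > 21]
12. n7.off = "ppx"  ["p" ++ S₀.off]
13. n8.depth = "vq"  [terminal]
14. n9.val = 27  [len(S₀.off) + 24]
15. n9.hot = 20  [len(d.depth) + 18]
16. n10.wid = true  [terminal]
17. n11.off = "nx"  [terminal]
18. n12.off = "yu"  [terminal]
19. n9.lab = 16  [C.val - 11]
20. n13.off = "ppxvq"  [S₀.off ++ d.depth]
21. n14.off = "np"  [terminal]
22. n15.wid = false  [terminal]
23. n13.mk = false  [a.wid == true]
24. n13.live = "ppxvqq"  [S.off ++ "q"]
25. n7.mk = false  [C.lab > 16]
26. n7.live = "uvq"  ["u" ++ d.depth]
27. n0.mk = true  [S₁.mk == false]
28. n0.live = "y"  [if S₁.mk then S₁.live else "y"]

"y"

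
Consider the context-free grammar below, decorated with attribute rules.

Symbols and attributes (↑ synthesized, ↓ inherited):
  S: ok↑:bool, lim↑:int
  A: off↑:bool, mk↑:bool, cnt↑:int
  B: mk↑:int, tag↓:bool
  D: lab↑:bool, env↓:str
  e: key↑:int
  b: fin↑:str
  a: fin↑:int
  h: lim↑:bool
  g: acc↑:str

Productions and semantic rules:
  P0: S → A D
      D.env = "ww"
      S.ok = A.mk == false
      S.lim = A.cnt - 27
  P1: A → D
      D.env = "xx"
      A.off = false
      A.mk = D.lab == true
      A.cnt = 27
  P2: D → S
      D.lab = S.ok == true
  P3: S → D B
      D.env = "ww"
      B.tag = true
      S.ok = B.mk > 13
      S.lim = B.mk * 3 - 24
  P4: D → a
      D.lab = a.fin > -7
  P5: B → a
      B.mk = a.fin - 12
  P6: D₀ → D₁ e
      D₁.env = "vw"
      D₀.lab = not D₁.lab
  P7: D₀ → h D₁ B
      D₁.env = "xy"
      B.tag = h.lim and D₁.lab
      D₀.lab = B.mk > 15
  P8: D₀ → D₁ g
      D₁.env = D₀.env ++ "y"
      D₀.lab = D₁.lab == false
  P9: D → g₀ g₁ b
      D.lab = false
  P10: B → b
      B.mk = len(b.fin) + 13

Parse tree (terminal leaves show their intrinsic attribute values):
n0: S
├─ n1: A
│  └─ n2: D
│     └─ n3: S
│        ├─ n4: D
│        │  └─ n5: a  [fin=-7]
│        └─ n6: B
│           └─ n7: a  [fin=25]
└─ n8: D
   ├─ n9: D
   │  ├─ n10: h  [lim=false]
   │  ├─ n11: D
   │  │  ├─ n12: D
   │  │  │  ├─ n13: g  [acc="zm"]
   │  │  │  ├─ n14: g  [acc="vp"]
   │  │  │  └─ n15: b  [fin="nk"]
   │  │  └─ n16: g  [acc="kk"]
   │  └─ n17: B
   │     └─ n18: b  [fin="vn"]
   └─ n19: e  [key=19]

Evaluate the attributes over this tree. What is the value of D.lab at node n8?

true

1. n2.env = "xx"  ["xx"]
2. n4.env = "ww"  ["ww"]
3. n5.fin = -7  [terminal]
4. n4.lab = false  [a.fin > -7]
5. n6.tag = true  [true]
6. n7.fin = 25  [terminal]
7. n6.mk = 13  [a.fin - 12]
8. n3.ok = false  [B.mk > 13]
9. n3.lim = 15  [B.mk * 3 - 24]
10. n2.lab = false  [S.ok == true]
11. n1.off = false  [false]
12. n1.mk = false  [D.lab == true]
13. n1.cnt = 27  [27]
14. n8.env = "ww"  ["ww"]
15. n9.env = "vw"  ["vw"]
16. n10.lim = false  [terminal]
17. n11.env = "xy"  ["xy"]
18. n12.env = "xyy"  [D₀.env ++ "y"]
19. n13.acc = "zm"  [terminal]
20. n14.acc = "vp"  [terminal]
21. n15.fin = "nk"  [terminal]
22. n12.lab = false  [false]
23. n16.acc = "kk"  [terminal]
24. n11.lab = true  [D₁.lab == false]
25. n17.tag = false  [h.lim and D₁.lab]
26. n18.fin = "vn"  [terminal]
27. n17.mk = 15  [len(b.fin) + 13]
28. n9.lab = false  [B.mk > 15]
29. n19.key = 19  [terminal]
30. n8.lab = true  [not D₁.lab]
31. n0.ok = true  [A.mk == false]
32. n0.lim = 0  [A.cnt - 27]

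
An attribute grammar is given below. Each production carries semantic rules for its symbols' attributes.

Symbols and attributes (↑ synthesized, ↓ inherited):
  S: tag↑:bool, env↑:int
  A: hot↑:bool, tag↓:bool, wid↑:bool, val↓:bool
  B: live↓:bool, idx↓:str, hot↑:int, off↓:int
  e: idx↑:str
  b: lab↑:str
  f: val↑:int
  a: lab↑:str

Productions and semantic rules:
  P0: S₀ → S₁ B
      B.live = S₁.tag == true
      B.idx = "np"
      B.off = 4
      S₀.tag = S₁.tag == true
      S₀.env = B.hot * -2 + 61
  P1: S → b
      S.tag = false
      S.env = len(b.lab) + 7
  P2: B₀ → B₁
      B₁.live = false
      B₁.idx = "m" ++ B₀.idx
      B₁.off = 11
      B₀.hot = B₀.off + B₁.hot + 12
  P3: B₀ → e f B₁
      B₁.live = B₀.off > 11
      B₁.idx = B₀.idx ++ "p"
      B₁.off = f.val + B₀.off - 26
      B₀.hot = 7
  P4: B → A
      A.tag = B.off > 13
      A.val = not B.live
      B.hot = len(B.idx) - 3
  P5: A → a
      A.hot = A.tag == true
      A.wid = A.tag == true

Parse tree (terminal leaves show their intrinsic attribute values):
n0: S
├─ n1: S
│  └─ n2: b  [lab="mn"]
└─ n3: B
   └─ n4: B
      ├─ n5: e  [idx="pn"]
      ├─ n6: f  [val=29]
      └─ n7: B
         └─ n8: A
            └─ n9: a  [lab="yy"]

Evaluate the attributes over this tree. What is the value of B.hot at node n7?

1. n2.lab = "mn"  [terminal]
2. n1.tag = false  [false]
3. n1.env = 9  [len(b.lab) + 7]
4. n3.live = false  [S₁.tag == true]
5. n3.idx = "np"  ["np"]
6. n3.off = 4  [4]
7. n4.live = false  [false]
8. n4.idx = "mnp"  ["m" ++ B₀.idx]
9. n4.off = 11  [11]
10. n5.idx = "pn"  [terminal]
11. n6.val = 29  [terminal]
12. n7.live = false  [B₀.off > 11]
13. n7.idx = "mnpp"  [B₀.idx ++ "p"]
14. n7.off = 14  [f.val + B₀.off - 26]
15. n8.tag = true  [B.off > 13]
16. n8.val = true  [not B.live]
17. n9.lab = "yy"  [terminal]
18. n8.hot = true  [A.tag == true]
19. n8.wid = true  [A.tag == true]
20. n7.hot = 1  [len(B.idx) - 3]
21. n4.hot = 7  [7]
22. n3.hot = 23  [B₀.off + B₁.hot + 12]
23. n0.tag = false  [S₁.tag == true]
24. n0.env = 15  [B.hot * -2 + 61]

1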